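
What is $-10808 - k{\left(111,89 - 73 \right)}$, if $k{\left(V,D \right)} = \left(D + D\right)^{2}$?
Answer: $-11832$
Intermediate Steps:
$k{\left(V,D \right)} = 4 D^{2}$ ($k{\left(V,D \right)} = \left(2 D\right)^{2} = 4 D^{2}$)
$-10808 - k{\left(111,89 - 73 \right)} = -10808 - 4 \left(89 - 73\right)^{2} = -10808 - 4 \cdot 16^{2} = -10808 - 4 \cdot 256 = -10808 - 1024 = -11832$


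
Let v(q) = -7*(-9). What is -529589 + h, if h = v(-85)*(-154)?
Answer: -539291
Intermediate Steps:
v(q) = 63
h = -9702 (h = 63*(-154) = -9702)
-529589 + h = -529589 - 9702 = -539291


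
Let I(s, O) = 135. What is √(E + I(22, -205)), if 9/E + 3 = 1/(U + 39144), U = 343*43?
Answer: 3*√383383322806/161678 ≈ 11.489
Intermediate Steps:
U = 14749
E = -485037/161678 (E = 9/(-3 + 1/(14749 + 39144)) = 9/(-3 + 1/53893) = 9/(-161678/53893) = 9*(-53893/161678) = -485037/161678 ≈ -3.0000)
√(E + I(22, -205)) = √(-485037/161678 + 135) = √(21341493/161678) = 3*√383383322806/161678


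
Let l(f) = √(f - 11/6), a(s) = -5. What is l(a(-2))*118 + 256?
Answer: 256 + 59*I*√246/3 ≈ 256.0 + 308.46*I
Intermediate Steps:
l(f) = √(-11/6 + f) (l(f) = √(f - 11*⅙) = √(f - 11/6) = √(-11/6 + f))
l(a(-2))*118 + 256 = (√(-66 + 36*(-5))/6)*118 + 256 = (√(-66 - 180)/6)*118 + 256 = (√(-246)/6)*118 + 256 = ((I*√246)/6)*118 + 256 = (I*√246/6)*118 + 256 = 59*I*√246/3 + 256 = 256 + 59*I*√246/3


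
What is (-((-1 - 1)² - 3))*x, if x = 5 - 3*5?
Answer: 10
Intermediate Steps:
x = -10 (x = 5 - 15 = -10)
(-((-1 - 1)² - 3))*x = -((-1 - 1)² - 3)*(-10) = -((-2)² - 3)*(-10) = -(4 - 3)*(-10) = -1*1*(-10) = -1*(-10) = 10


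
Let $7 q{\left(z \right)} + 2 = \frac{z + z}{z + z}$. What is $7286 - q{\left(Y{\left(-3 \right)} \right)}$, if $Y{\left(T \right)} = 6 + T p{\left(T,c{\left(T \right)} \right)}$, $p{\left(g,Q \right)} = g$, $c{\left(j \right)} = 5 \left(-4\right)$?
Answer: $\frac{51003}{7} \approx 7286.1$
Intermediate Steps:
$c{\left(j \right)} = -20$
$Y{\left(T \right)} = 6 + T^{2}$ ($Y{\left(T \right)} = 6 + T T = 6 + T^{2}$)
$q{\left(z \right)} = - \frac{1}{7}$ ($q{\left(z \right)} = - \frac{2}{7} + \frac{\left(z + z\right) \frac{1}{z + z}}{7} = - \frac{2}{7} + \frac{2 z \frac{1}{2 z}}{7} = - \frac{2}{7} + \frac{1}{7} \cdot 1 = - \frac{2}{7} + \frac{1}{7} = - \frac{1}{7}$)
$7286 - q{\left(Y{\left(-3 \right)} \right)} = 7286 - - \frac{1}{7} = 7286 + \frac{1}{7} = \frac{51003}{7}$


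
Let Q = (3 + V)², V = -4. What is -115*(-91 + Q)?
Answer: 10350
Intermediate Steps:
Q = 1 (Q = (3 - 4)² = (-1)² = 1)
-115*(-91 + Q) = -115*(-91 + 1) = -115*(-90) = 10350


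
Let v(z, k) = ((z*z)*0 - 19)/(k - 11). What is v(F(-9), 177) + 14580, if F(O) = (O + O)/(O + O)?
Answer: 2420261/166 ≈ 14580.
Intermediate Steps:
F(O) = 1 (F(O) = (2*O)/((2*O)) = (2*O)*(1/(2*O)) = 1)
v(z, k) = -19/(-11 + k) (v(z, k) = (z²*0 - 19)/(-11 + k) = (0 - 19)/(-11 + k) = -19/(-11 + k))
v(F(-9), 177) + 14580 = -19/(-11 + 177) + 14580 = -19/166 + 14580 = 2420261/166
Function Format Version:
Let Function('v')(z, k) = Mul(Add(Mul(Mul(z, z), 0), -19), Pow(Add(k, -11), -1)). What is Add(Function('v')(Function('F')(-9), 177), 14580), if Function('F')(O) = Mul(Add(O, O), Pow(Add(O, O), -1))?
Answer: Rational(2420261, 166) ≈ 14580.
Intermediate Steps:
Function('F')(O) = 1 (Function('F')(O) = Mul(Mul(2, O), Pow(Mul(2, O), -1)) = Mul(Mul(2, O), Mul(Rational(1, 2), Pow(O, -1))) = 1)
Function('v')(z, k) = Mul(-19, Pow(Add(-11, k), -1)) (Function('v')(z, k) = Mul(Add(Mul(Pow(z, 2), 0), -19), Pow(Add(-11, k), -1)) = Mul(Add(0, -19), Pow(Add(-11, k), -1)) = Mul(-19, Pow(Add(-11, k), -1)))
Add(Function('v')(Function('F')(-9), 177), 14580) = Add(Mul(-19, Pow(Add(-11, 177), -1)), 14580) = Add(Mul(-19, Pow(166, -1)), 14580) = Add(Mul(-19, Rational(1, 166)), 14580) = Add(Rational(-19, 166), 14580) = Rational(2420261, 166)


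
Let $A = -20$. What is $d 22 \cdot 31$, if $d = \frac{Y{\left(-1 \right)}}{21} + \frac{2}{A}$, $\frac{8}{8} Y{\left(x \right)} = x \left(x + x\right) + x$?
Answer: $- \frac{3751}{105} \approx -35.724$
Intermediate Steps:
$Y{\left(x \right)} = x + 2 x^{2}$ ($Y{\left(x \right)} = x \left(x + x\right) + x = x 2 x + x = 2 x^{2} + x = x + 2 x^{2}$)
$d = - \frac{11}{210}$ ($d = \frac{\left(-1\right) \left(1 + 2 \left(-1\right)\right)}{21} + \frac{2}{-20} = - (1 - 2) \frac{1}{21} + 2 \left(- \frac{1}{20}\right) = \left(-1\right) \left(-1\right) \frac{1}{21} - \frac{1}{10} = 1 \cdot \frac{1}{21} - \frac{1}{10} = \frac{1}{21} - \frac{1}{10} = - \frac{11}{210} \approx -0.052381$)
$d 22 \cdot 31 = \left(- \frac{11}{210}\right) 22 \cdot 31 = \left(- \frac{121}{105}\right) 31 = - \frac{3751}{105}$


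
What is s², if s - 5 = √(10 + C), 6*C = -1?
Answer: (30 + √354)²/36 ≈ 66.192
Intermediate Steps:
C = -⅙ (C = (⅙)*(-1) = -⅙ ≈ -0.16667)
s = 5 + √354/6 (s = 5 + √(10 - ⅙) = 5 + √(59/6) = 5 + √354/6 ≈ 8.1358)
s² = (5 + √354/6)²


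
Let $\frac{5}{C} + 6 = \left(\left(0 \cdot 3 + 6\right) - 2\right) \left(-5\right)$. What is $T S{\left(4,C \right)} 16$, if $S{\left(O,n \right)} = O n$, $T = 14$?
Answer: $- \frac{2240}{13} \approx -172.31$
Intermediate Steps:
$C = - \frac{5}{26}$ ($C = \frac{5}{-6 + \left(\left(0 \cdot 3 + 6\right) - 2\right) \left(-5\right)} = \frac{5}{-6 + \left(\left(0 + 6\right) - 2\right) \left(-5\right)} = \frac{5}{-6 + \left(6 - 2\right) \left(-5\right)} = \frac{5}{-6 + 4 \left(-5\right)} = \frac{5}{-6 - 20} = \frac{5}{-26} = 5 \left(- \frac{1}{26}\right) = - \frac{5}{26} \approx -0.19231$)
$T S{\left(4,C \right)} 16 = 14 \cdot 4 \left(- \frac{5}{26}\right) 16 = 14 \left(- \frac{10}{13}\right) 16 = \left(- \frac{140}{13}\right) 16 = - \frac{2240}{13}$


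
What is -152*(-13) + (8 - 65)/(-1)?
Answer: 2033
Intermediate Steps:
-152*(-13) + (8 - 65)/(-1) = 1976 - 57*(-1) = 1976 + 57 = 2033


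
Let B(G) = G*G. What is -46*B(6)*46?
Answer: -76176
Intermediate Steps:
B(G) = G**2
-46*B(6)*46 = -46*6**2*46 = -46*36*46 = -1656*46 = -76176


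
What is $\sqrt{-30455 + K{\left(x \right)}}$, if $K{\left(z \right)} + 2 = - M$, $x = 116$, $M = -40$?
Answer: $i \sqrt{30417} \approx 174.4 i$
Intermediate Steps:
$K{\left(z \right)} = 38$ ($K{\left(z \right)} = -2 - -40 = -2 + 40 = 38$)
$\sqrt{-30455 + K{\left(x \right)}} = \sqrt{-30455 + 38} = \sqrt{-30417} = i \sqrt{30417}$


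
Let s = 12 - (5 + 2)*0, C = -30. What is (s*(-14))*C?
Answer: 5040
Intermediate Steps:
s = 12 (s = 12 - 7*0 = 12 - 1*0 = 12 + 0 = 12)
(s*(-14))*C = (12*(-14))*(-30) = -168*(-30) = 5040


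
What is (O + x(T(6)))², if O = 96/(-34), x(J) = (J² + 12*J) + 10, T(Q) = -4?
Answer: 178084/289 ≈ 616.21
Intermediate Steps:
x(J) = 10 + J² + 12*J
O = -48/17 (O = 96*(-1/34) = -48/17 ≈ -2.8235)
(O + x(T(6)))² = (-48/17 + (10 + (-4)² + 12*(-4)))² = (-48/17 + (10 + 16 - 48))² = (-48/17 - 22)² = (-422/17)² = 178084/289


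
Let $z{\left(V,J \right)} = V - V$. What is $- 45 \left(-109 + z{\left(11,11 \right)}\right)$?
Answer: $4905$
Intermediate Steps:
$z{\left(V,J \right)} = 0$
$- 45 \left(-109 + z{\left(11,11 \right)}\right) = - 45 \left(-109 + 0\right) = \left(-45\right) \left(-109\right) = 4905$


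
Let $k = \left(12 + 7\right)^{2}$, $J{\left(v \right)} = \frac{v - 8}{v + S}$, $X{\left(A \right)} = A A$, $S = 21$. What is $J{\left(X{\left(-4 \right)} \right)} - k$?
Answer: $- \frac{13349}{37} \approx -360.78$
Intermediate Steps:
$X{\left(A \right)} = A^{2}$
$J{\left(v \right)} = \frac{-8 + v}{21 + v}$ ($J{\left(v \right)} = \frac{v - 8}{v + 21} = \frac{-8 + v}{21 + v}$)
$k = 361$ ($k = 19^{2} = 361$)
$J{\left(X{\left(-4 \right)} \right)} - k = \frac{-8 + \left(-4\right)^{2}}{21 + \left(-4\right)^{2}} - 361 = \frac{-8 + 16}{21 + 16} - 361 = \frac{1}{37} \cdot 8 - 361 = \frac{8}{37} - 361 = - \frac{13349}{37}$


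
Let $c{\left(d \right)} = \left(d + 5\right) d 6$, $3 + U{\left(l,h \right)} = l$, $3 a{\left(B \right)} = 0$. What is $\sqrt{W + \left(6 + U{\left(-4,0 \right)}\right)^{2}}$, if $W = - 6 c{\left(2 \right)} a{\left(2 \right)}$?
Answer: $1$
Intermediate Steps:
$a{\left(B \right)} = 0$ ($a{\left(B \right)} = \frac{1}{3} \cdot 0 = 0$)
$U{\left(l,h \right)} = -3 + l$
$c{\left(d \right)} = 6 d \left(5 + d\right)$ ($c{\left(d \right)} = \left(5 + d\right) d 6 = d \left(5 + d\right) 6 = 6 d \left(5 + d\right)$)
$W = 0$ ($W = - 6 \cdot 6 \cdot 2 \left(5 + 2\right) 0 = - 6 \cdot 6 \cdot 2 \cdot 7 \cdot 0 = \left(-6\right) 84 \cdot 0 = \left(-504\right) 0 = 0$)
$\sqrt{W + \left(6 + U{\left(-4,0 \right)}\right)^{2}} = \sqrt{0 + \left(6 - 7\right)^{2}} = \sqrt{0 + \left(-1\right)^{2}} = \sqrt{0 + 1} = \sqrt{1} = 1$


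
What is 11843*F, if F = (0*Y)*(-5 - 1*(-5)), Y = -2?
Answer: 0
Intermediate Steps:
F = 0 (F = (0*(-2))*(-5 - 1*(-5)) = 0*(-5 + 5) = 0*0 = 0)
11843*F = 11843*0 = 0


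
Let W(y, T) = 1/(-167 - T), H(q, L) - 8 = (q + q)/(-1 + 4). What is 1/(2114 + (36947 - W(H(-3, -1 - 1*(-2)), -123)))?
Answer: 44/1718685 ≈ 2.5601e-5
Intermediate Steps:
H(q, L) = 8 + 2*q/3 (H(q, L) = 8 + (q + q)/(-1 + 4) = 8 + (2*q)/3 = 8 + (2*q)*(⅓) = 8 + 2*q/3)
1/(2114 + (36947 - W(H(-3, -1 - 1*(-2)), -123))) = 1/(2114 + (36947 - (-1)/(167 - 123))) = 1/(2114 + (36947 - (-1)/44)) = 1/(2114 + (36947 - 1*(-1/44))) = 1/(2114 + (36947 + 1/44)) = 1/(2114 + 1625669/44) = 1/(1718685/44) = 44/1718685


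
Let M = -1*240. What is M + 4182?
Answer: 3942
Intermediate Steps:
M = -240
M + 4182 = -240 + 4182 = 3942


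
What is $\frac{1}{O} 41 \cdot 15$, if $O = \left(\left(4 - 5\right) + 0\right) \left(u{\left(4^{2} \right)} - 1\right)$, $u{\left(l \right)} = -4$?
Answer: $123$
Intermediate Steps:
$O = 5$ ($O = \left(\left(4 - 5\right) + 0\right) \left(-4 - 1\right) = \left(-1 + 0\right) \left(-5\right) = \left(-1\right) \left(-5\right) = 5$)
$\frac{1}{O} 41 \cdot 15 = \frac{1}{5} \cdot 41 \cdot 15 = \frac{41}{5} \cdot 15 = 123$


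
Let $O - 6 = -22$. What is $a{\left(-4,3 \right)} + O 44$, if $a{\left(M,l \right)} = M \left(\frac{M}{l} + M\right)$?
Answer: $- \frac{2048}{3} \approx -682.67$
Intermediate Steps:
$a{\left(M,l \right)} = M \left(M + \frac{M}{l}\right)$
$O = -16$ ($O = 6 - 22 = -16$)
$a{\left(-4,3 \right)} + O 44 = \frac{\left(-4\right)^{2} \left(1 + 3\right)}{3} - 704 = 16 \cdot \frac{1}{3} \cdot 4 - 704 = \frac{64}{3} - 704 = - \frac{2048}{3}$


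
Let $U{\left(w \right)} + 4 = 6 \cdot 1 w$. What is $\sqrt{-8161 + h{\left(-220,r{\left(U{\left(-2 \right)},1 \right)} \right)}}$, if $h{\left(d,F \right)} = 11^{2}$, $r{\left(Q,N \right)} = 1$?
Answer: $2 i \sqrt{2010} \approx 89.666 i$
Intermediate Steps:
$U{\left(w \right)} = -4 + 6 w$ ($U{\left(w \right)} = -4 + 6 \cdot 1 w = -4 + 6 w$)
$h{\left(d,F \right)} = 121$
$\sqrt{-8161 + h{\left(-220,r{\left(U{\left(-2 \right)},1 \right)} \right)}} = \sqrt{-8161 + 121} = \sqrt{-8040} = 2 i \sqrt{2010}$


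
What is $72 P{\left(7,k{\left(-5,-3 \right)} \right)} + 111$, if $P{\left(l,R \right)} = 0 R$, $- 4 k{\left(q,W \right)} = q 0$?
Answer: $111$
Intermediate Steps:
$k{\left(q,W \right)} = 0$ ($k{\left(q,W \right)} = - \frac{q 0}{4} = \left(- \frac{1}{4}\right) 0 = 0$)
$P{\left(l,R \right)} = 0$
$72 P{\left(7,k{\left(-5,-3 \right)} \right)} + 111 = 72 \cdot 0 + 111 = 0 + 111 = 111$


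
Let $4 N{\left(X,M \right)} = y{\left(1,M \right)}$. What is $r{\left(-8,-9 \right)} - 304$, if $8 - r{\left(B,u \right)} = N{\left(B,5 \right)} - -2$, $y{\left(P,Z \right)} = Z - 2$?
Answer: $- \frac{1195}{4} \approx -298.75$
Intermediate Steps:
$y{\left(P,Z \right)} = -2 + Z$
$N{\left(X,M \right)} = - \frac{1}{2} + \frac{M}{4}$ ($N{\left(X,M \right)} = \frac{-2 + M}{4} = - \frac{1}{2} + \frac{M}{4}$)
$r{\left(B,u \right)} = \frac{21}{4}$ ($r{\left(B,u \right)} = 8 - \left(\left(- \frac{1}{2} + \frac{1}{4} \cdot 5\right) - -2\right) = 8 - \left(\left(- \frac{1}{2} + \frac{5}{4}\right) + 2\right) = 8 - \left(\frac{3}{4} + 2\right) = 8 - \frac{11}{4} = \frac{21}{4}$)
$r{\left(-8,-9 \right)} - 304 = \frac{21}{4} - 304 = - \frac{1195}{4}$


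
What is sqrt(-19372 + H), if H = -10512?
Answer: 2*I*sqrt(7471) ≈ 172.87*I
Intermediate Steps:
sqrt(-19372 + H) = sqrt(-19372 - 10512) = sqrt(-29884) = 2*I*sqrt(7471)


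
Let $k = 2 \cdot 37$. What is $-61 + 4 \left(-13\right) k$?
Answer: $-3909$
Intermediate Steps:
$k = 74$
$-61 + 4 \left(-13\right) k = -61 + 4 \left(-13\right) 74 = -61 - 3848 = -3909$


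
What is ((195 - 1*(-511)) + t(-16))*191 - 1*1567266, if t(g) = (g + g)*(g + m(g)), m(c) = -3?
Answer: -1316292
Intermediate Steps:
t(g) = 2*g*(-3 + g) (t(g) = (g + g)*(g - 3) = (2*g)*(-3 + g) = 2*g*(-3 + g))
((195 - 1*(-511)) + t(-16))*191 - 1*1567266 = ((195 - 1*(-511)) + 2*(-16)*(-3 - 16))*191 - 1*1567266 = ((195 + 511) + 2*(-16)*(-19))*191 - 1567266 = (706 + 608)*191 - 1567266 = 1314*191 - 1567266 = 250974 - 1567266 = -1316292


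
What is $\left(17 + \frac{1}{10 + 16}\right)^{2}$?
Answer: $\frac{196249}{676} \approx 290.31$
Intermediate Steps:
$\left(17 + \frac{1}{10 + 16}\right)^{2} = \left(17 + \frac{1}{26}\right)^{2} = \left(\frac{443}{26}\right)^{2} = \frac{196249}{676}$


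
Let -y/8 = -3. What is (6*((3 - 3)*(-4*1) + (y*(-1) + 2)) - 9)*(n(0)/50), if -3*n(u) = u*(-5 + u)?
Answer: 0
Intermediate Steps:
y = 24 (y = -8*(-3) = 24)
n(u) = -u*(-5 + u)/3
(6*((3 - 3)*(-4*1) + (y*(-1) + 2)) - 9)*(n(0)/50) = (6*((3 - 3)*(-4*1) + (24*(-1) + 2)) - 9)*(((1/3)*0*(5 - 1*0))/50) = (6*(0*(-4) + (-24 + 2)) - 9)*(((1/3)*0*(5 + 0))*(1/50)) = (6*(0 - 22) - 9)*(((1/3)*0*5)*(1/50)) = (6*(-22) - 9)*(0*(1/50)) = (-132 - 9)*0 = -141*0 = 0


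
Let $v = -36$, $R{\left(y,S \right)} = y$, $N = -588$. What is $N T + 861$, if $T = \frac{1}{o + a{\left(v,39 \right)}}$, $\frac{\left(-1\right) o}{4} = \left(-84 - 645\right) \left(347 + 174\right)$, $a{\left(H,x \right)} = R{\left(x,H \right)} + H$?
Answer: $\frac{436021397}{506413} \approx 861.0$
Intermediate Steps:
$a{\left(H,x \right)} = H + x$ ($a{\left(H,x \right)} = x + H = H + x$)
$o = 1519236$ ($o = - 4 \left(-84 - 645\right) \left(347 + 174\right) = - 4 \left(\left(-729\right) 521\right) = \left(-4\right) \left(-379809\right) = 1519236$)
$T = \frac{1}{1519239}$ ($T = \frac{1}{1519236 + \left(-36 + 39\right)} = \frac{1}{1519236 + 3} = \frac{1}{1519239} \approx 6.5822 \cdot 10^{-7}$)
$N T + 861 = \left(-588\right) \frac{1}{1519239} + 861 = - \frac{196}{506413} + 861 = \frac{436021397}{506413}$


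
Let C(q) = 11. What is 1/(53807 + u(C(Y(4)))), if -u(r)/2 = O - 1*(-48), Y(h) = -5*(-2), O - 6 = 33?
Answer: 1/53633 ≈ 1.8645e-5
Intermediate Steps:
O = 39 (O = 6 + 33 = 39)
Y(h) = 10
u(r) = -174 (u(r) = -2*(39 - 1*(-48)) = -2*(39 + 48) = -2*87 = -174)
1/(53807 + u(C(Y(4)))) = 1/(53807 - 174) = 1/53633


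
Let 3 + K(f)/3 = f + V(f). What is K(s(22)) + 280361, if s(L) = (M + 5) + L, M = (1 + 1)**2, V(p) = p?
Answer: 280538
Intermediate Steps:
M = 4 (M = 2**2 = 4)
s(L) = 9 + L (s(L) = (4 + 5) + L = 9 + L)
K(f) = -9 + 6*f (K(f) = -9 + 3*(f + f) = -9 + 3*(2*f) = -9 + 6*f)
K(s(22)) + 280361 = (-9 + 6*(9 + 22)) + 280361 = (-9 + 6*31) + 280361 = (-9 + 186) + 280361 = 177 + 280361 = 280538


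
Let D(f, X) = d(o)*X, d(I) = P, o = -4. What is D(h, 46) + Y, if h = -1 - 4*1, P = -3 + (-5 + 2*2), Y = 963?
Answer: 779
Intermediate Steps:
P = -4 (P = -3 + (-5 + 4) = -3 - 1 = -4)
h = -5 (h = -1 - 4 = -5)
d(I) = -4
D(f, X) = -4*X
D(h, 46) + Y = -4*46 + 963 = -184 + 963 = 779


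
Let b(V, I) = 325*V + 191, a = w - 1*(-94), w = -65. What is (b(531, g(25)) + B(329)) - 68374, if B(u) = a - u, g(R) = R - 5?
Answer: 104092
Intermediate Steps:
g(R) = -5 + R
a = 29 (a = -65 - 1*(-94) = -65 + 94 = 29)
b(V, I) = 191 + 325*V
B(u) = 29 - u
(b(531, g(25)) + B(329)) - 68374 = ((191 + 325*531) + (29 - 1*329)) - 68374 = ((191 + 172575) + (29 - 329)) - 68374 = (172766 - 300) - 68374 = 172466 - 68374 = 104092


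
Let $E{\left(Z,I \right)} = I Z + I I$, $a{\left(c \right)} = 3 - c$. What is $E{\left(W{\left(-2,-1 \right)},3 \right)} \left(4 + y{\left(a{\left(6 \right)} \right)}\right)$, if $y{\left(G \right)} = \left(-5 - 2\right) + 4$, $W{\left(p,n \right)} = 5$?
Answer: $24$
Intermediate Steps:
$E{\left(Z,I \right)} = I^{2} + I Z$ ($E{\left(Z,I \right)} = I Z + I^{2} = I^{2} + I Z$)
$y{\left(G \right)} = -3$ ($y{\left(G \right)} = -7 + 4 = -3$)
$E{\left(W{\left(-2,-1 \right)},3 \right)} \left(4 + y{\left(a{\left(6 \right)} \right)}\right) = 3 \left(3 + 5\right) \left(4 - 3\right) = 3 \cdot 8 \cdot 1 = 24 \cdot 1 = 24$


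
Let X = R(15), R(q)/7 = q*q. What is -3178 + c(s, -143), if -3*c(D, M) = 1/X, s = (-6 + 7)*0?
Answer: -15016051/4725 ≈ -3178.0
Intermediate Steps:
s = 0 (s = 1*0 = 0)
R(q) = 7*q**2 (R(q) = 7*(q*q) = 7*q**2)
X = 1575 (X = 7*15**2 = 7*225 = 1575)
c(D, M) = -1/4725 (c(D, M) = -1/3/1575 = -1/3*1/1575 = -1/4725)
-3178 + c(s, -143) = -3178 - 1/4725 = -15016051/4725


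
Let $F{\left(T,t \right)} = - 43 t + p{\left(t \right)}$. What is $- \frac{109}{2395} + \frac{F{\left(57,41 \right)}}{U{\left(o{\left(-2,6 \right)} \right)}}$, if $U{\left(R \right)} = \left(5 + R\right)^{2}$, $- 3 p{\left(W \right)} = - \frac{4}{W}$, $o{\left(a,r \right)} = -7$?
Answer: $- \frac{519397403}{1178340} \approx -440.79$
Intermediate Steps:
$p{\left(W \right)} = \frac{4}{3 W}$ ($p{\left(W \right)} = - \frac{\left(-4\right) \frac{1}{W}}{3} = \frac{4}{3 W}$)
$F{\left(T,t \right)} = - 43 t + \frac{4}{3 t}$
$- \frac{109}{2395} + \frac{F{\left(57,41 \right)}}{U{\left(o{\left(-2,6 \right)} \right)}} = - \frac{109}{2395} + \frac{\left(-43\right) 41 + \frac{4}{3 \cdot 41}}{\left(5 - 7\right)^{2}} = \left(-109\right) \frac{1}{2395} + \frac{-1763 + \frac{4}{3} \cdot \frac{1}{41}}{\left(-2\right)^{2}} = - \frac{109}{2395} + \frac{-1763 + \frac{4}{123}}{4} = - \frac{109}{2395} - \frac{216845}{492} = - \frac{519397403}{1178340}$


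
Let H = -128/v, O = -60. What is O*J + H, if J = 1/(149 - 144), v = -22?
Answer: -68/11 ≈ -6.1818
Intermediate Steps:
H = 64/11 (H = -128/(-22) = -128*(-1/22) = 64/11 ≈ 5.8182)
J = ⅕ (J = 1/5 = ⅕ ≈ 0.20000)
O*J + H = -60*⅕ + 64/11 = -12 + 64/11 = -68/11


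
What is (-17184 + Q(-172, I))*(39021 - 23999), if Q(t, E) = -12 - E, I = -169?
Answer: -255779594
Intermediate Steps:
(-17184 + Q(-172, I))*(39021 - 23999) = (-17184 + (-12 - 1*(-169)))*(39021 - 23999) = (-17184 + (-12 + 169))*15022 = (-17184 + 157)*15022 = -17027*15022 = -255779594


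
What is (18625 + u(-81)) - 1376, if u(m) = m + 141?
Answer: 17309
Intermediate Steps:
u(m) = 141 + m
(18625 + u(-81)) - 1376 = (18625 + (141 - 81)) - 1376 = (18625 + 60) - 1376 = 18685 - 1376 = 17309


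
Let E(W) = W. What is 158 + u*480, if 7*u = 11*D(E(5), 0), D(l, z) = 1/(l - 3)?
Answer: 3746/7 ≈ 535.14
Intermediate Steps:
D(l, z) = 1/(-3 + l)
u = 11/14 (u = (11/(-3 + 5))/7 = (11/2)/7 = (11*(½))/7 = (⅐)*(11/2) = 11/14 ≈ 0.78571)
158 + u*480 = 158 + (11/14)*480 = 158 + 2640/7 = 3746/7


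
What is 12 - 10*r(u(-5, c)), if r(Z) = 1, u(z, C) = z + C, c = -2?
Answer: 2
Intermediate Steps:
u(z, C) = C + z
12 - 10*r(u(-5, c)) = 12 - 10*1 = 12 - 10 = 2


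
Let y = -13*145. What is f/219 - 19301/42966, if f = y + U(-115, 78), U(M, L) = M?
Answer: -30052973/3136518 ≈ -9.5816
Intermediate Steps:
y = -1885
f = -2000 (f = -1885 - 115 = -2000)
f/219 - 19301/42966 = -2000/219 - 19301/42966 = -30052973/3136518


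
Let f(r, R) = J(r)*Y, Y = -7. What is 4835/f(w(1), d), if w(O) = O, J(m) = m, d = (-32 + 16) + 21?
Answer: -4835/7 ≈ -690.71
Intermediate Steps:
d = 5 (d = -16 + 21 = 5)
f(r, R) = -7*r (f(r, R) = r*(-7) = -7*r)
4835/f(w(1), d) = 4835/((-7*1)) = 4835/(-7) = 4835*(-1/7) = -4835/7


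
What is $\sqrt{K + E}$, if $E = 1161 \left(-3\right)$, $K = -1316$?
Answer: $i \sqrt{4799} \approx 69.275 i$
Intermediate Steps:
$E = -3483$
$\sqrt{K + E} = \sqrt{-1316 - 3483} = \sqrt{-4799} = i \sqrt{4799}$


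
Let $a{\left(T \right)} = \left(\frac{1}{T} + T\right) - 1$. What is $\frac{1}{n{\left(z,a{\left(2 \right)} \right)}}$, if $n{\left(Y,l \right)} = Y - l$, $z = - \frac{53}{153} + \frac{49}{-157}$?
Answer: $- \frac{48042}{103699} \approx -0.46328$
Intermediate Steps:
$a{\left(T \right)} = -1 + T + \frac{1}{T}$ ($a{\left(T \right)} = \left(T + \frac{1}{T}\right) - 1 = -1 + T + \frac{1}{T}$)
$z = - \frac{15818}{24021}$ ($z = \left(-53\right) \frac{1}{153} + 49 \left(- \frac{1}{157}\right) = - \frac{53}{153} - \frac{49}{157} = - \frac{15818}{24021} \approx -0.65851$)
$\frac{1}{n{\left(z,a{\left(2 \right)} \right)}} = \frac{1}{- \frac{15818}{24021} - \left(-1 + 2 + \frac{1}{2}\right)} = \frac{1}{- \frac{15818}{24021} - \frac{3}{2}} = \frac{1}{- \frac{103699}{48042}} = - \frac{48042}{103699}$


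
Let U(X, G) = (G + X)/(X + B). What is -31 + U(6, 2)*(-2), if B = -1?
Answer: -171/5 ≈ -34.200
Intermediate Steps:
U(X, G) = (G + X)/(-1 + X) (U(X, G) = (G + X)/(X - 1) = (G + X)/(-1 + X))
-31 + U(6, 2)*(-2) = -31 + ((2 + 6)/(-1 + 6))*(-2) = -31 + (8/5)*(-2) = -31 - 16/5 = -171/5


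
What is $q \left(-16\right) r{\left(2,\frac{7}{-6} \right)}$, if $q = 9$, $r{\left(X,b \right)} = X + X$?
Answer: $-576$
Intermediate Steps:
$r{\left(X,b \right)} = 2 X$
$q \left(-16\right) r{\left(2,\frac{7}{-6} \right)} = 9 \left(-16\right) 2 \cdot 2 = \left(-144\right) 4 = -576$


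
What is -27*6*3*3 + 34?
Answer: -1424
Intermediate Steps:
-27*6*3*3 + 34 = -486*3 + 34 = -27*54 + 34 = -1458 + 34 = -1424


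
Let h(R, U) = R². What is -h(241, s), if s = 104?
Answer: -58081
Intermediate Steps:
-h(241, s) = -1*241² = -1*58081 = -58081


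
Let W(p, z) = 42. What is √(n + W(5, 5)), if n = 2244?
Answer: 3*√254 ≈ 47.812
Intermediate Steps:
√(n + W(5, 5)) = √(2244 + 42) = √2286 = 3*√254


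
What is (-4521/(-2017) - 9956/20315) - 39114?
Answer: -1602638272607/40975355 ≈ -39112.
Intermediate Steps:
(-4521/(-2017) - 9956/20315) - 39114 = (-4521*(-1/2017) - 9956*1/20315) - 39114 = (4521/2017 - 9956/20315) - 39114 = 71762863/40975355 - 39114 = -1602638272607/40975355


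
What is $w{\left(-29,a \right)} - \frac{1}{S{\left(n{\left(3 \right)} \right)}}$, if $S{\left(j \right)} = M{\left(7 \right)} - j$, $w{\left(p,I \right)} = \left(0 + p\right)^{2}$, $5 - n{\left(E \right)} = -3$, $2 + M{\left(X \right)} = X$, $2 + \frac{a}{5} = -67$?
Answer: $\frac{2524}{3} \approx 841.33$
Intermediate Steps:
$a = -345$ ($a = -10 + 5 \left(-67\right) = -10 - 335 = -345$)
$M{\left(X \right)} = -2 + X$
$n{\left(E \right)} = 8$ ($n{\left(E \right)} = 5 - -3 = 5 + 3 = 8$)
$w{\left(p,I \right)} = p^{2}$
$S{\left(j \right)} = 5 - j$ ($S{\left(j \right)} = \left(-2 + 7\right) - j = 5 - j$)
$w{\left(-29,a \right)} - \frac{1}{S{\left(n{\left(3 \right)} \right)}} = \left(-29\right)^{2} - \frac{1}{5 - 8} = 841 - \frac{1}{5 - 8} = 841 - \frac{1}{-3} = 841 - - \frac{1}{3} = 841 + \frac{1}{3} = \frac{2524}{3}$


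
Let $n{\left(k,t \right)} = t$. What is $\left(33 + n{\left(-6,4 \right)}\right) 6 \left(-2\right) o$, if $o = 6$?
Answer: $-2664$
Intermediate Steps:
$\left(33 + n{\left(-6,4 \right)}\right) 6 \left(-2\right) o = \left(33 + 4\right) 6 \left(-2\right) 6 = 37 \left(\left(-12\right) 6\right) = 37 \left(-72\right) = -2664$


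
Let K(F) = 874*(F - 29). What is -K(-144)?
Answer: 151202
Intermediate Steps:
K(F) = -25346 + 874*F (K(F) = 874*(-29 + F) = -25346 + 874*F)
-K(-144) = -(-25346 + 874*(-144)) = -(-25346 - 125856) = -1*(-151202) = 151202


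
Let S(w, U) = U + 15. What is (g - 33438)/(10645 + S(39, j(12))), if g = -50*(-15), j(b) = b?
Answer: -2043/667 ≈ -3.0630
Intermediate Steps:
g = 750
S(w, U) = 15 + U
(g - 33438)/(10645 + S(39, j(12))) = (750 - 33438)/(10645 + (15 + 12)) = -32688/(10645 + 27) = -32688/10672 = -32688*1/10672 = -2043/667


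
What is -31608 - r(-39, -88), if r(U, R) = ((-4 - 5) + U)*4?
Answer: -31416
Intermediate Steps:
r(U, R) = -36 + 4*U (r(U, R) = (-9 + U)*4 = -36 + 4*U)
-31608 - r(-39, -88) = -31608 - (-36 + 4*(-39)) = -31608 - (-36 - 156) = -31608 - 1*(-192) = -31608 + 192 = -31416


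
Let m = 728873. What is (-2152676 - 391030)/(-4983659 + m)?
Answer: 141317/236377 ≈ 0.59785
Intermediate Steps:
(-2152676 - 391030)/(-4983659 + m) = (-2152676 - 391030)/(-4983659 + 728873) = -2543706/(-4254786) = -2543706*(-1/4254786) = 141317/236377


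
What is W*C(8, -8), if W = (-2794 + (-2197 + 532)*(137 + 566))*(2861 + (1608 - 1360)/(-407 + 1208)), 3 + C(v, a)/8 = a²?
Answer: -1312266949926088/801 ≈ -1.6383e+12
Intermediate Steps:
C(v, a) = -24 + 8*a²
W = -2689071618701/801 (W = (-2794 - 1665*703)*(2861 + 248/801) = (-2794 - 1170495)*(2861 + 248*(1/801)) = -1173289*(2861 + 248/801) = -1173289*2291909/801 = -2689071618701/801 ≈ -3.3571e+9)
W*C(8, -8) = -2689071618701*(-24 + 8*(-8)²)/801 = -2689071618701*(-24 + 8*64)/801 = -2689071618701*(-24 + 512)/801 = -2689071618701/801*488 = -1312266949926088/801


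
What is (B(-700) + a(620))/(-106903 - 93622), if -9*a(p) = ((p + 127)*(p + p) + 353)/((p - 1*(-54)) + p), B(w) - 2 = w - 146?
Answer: 10755857/2335314150 ≈ 0.0046057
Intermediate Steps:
B(w) = -144 + w (B(w) = 2 + (w - 146) = 2 + (-146 + w) = -144 + w)
a(p) = -(353 + 2*p*(127 + p))/(9*(54 + 2*p)) (a(p) = -((p + 127)*(p + p) + 353)/(9*((p - 1*(-54)) + p)) = -((127 + p)*(2*p) + 353)/(9*((p + 54) + p)) = -(2*p*(127 + p) + 353)/(9*((54 + p) + p)) = -(353 + 2*p*(127 + p))/(9*(54 + 2*p)))
(B(-700) + a(620))/(-106903 - 93622) = ((-144 - 700) + (-353 - 254*620 - 2*620²)/(18*(27 + 620)))/(-106903 - 93622) = (-844 + (1/18)*(-353 - 157480 - 2*384400)/647)/(-200525) = (-844 + (1/18)*(1/647)*(-353 - 157480 - 768800))*(-1/200525) = (-844 + (1/18)*(1/647)*(-926633))*(-1/200525) = (-844 - 926633/11646)*(-1/200525) = -10755857/11646*(-1/200525) = 10755857/2335314150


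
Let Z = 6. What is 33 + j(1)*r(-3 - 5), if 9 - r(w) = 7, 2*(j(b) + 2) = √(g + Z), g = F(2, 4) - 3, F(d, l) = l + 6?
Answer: 29 + √13 ≈ 32.606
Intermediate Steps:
F(d, l) = 6 + l
g = 7 (g = (6 + 4) - 3 = 10 - 3 = 7)
j(b) = -2 + √13/2 (j(b) = -2 + √(7 + 6)/2 = -2 + √13/2)
r(w) = 2 (r(w) = 9 - 1*7 = 9 - 7 = 2)
33 + j(1)*r(-3 - 5) = 33 + (-2 + √13/2)*2 = 33 + (-4 + √13) = 29 + √13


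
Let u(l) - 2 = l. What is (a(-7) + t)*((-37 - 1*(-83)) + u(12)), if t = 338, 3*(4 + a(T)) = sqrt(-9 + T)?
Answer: 20040 + 80*I ≈ 20040.0 + 80.0*I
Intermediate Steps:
u(l) = 2 + l
a(T) = -4 + sqrt(-9 + T)/3
(a(-7) + t)*((-37 - 1*(-83)) + u(12)) = ((-4 + sqrt(-9 - 7)/3) + 338)*((-37 - 1*(-83)) + (2 + 12)) = ((-4 + sqrt(-16)/3) + 338)*((-37 + 83) + 14) = ((-4 + (4*I)/3) + 338)*(46 + 14) = ((-4 + 4*I/3) + 338)*60 = (334 + 4*I/3)*60 = 20040 + 80*I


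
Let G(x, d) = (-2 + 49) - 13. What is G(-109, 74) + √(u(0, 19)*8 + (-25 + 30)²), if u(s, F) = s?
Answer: 39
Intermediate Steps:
G(x, d) = 34 (G(x, d) = 47 - 13 = 34)
G(-109, 74) + √(u(0, 19)*8 + (-25 + 30)²) = 34 + √(0*8 + (-25 + 30)²) = 34 + √(0 + 5²) = 34 + √(0 + 25) = 34 + √25 = 34 + 5 = 39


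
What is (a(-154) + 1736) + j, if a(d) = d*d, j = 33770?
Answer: 59222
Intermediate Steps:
a(d) = d²
(a(-154) + 1736) + j = ((-154)² + 1736) + 33770 = (23716 + 1736) + 33770 = 25452 + 33770 = 59222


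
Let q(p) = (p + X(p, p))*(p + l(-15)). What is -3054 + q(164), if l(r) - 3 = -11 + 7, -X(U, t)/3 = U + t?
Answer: -136714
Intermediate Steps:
X(U, t) = -3*U - 3*t (X(U, t) = -3*(U + t) = -3*U - 3*t)
l(r) = -1 (l(r) = 3 + (-11 + 7) = 3 - 4 = -1)
q(p) = -5*p*(-1 + p) (q(p) = (p + (-3*p - 3*p))*(p - 1) = (p - 6*p)*(-1 + p) = (-5*p)*(-1 + p) = -5*p*(-1 + p))
-3054 + q(164) = -3054 + 5*164*(1 - 1*164) = -3054 + 5*164*(1 - 164) = -3054 + 5*164*(-163) = -3054 - 133660 = -136714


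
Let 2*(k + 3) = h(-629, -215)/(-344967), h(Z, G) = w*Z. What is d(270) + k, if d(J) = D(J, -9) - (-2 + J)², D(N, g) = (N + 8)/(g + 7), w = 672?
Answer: -1182175418/16427 ≈ -71965.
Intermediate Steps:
h(Z, G) = 672*Z
D(N, g) = (8 + N)/(7 + g)
k = -39217/16427 (k = -3 + ((672*(-629))/(-344967))/2 = -3 + (-422688*(-1/344967))/2 = -3 + (½)*(20128/16427) = -3 + 10064/16427 = -39217/16427 ≈ -2.3874)
d(J) = -4 - (-2 + J)² - J/2 (d(J) = (8 + J)/(7 - 9) - (-2 + J)² = (8 + J)/(-2) - (-2 + J)² = -(8 + J)/2 - (-2 + J)² = (-4 - J/2) - (-2 + J)² = -4 - (-2 + J)² - J/2)
d(270) + k = (-8 - 1*270² + (7/2)*270) - 39217/16427 = (-8 - 1*72900 + 945) - 39217/16427 = (-8 - 72900 + 945) - 39217/16427 = -71963 - 39217/16427 = -1182175418/16427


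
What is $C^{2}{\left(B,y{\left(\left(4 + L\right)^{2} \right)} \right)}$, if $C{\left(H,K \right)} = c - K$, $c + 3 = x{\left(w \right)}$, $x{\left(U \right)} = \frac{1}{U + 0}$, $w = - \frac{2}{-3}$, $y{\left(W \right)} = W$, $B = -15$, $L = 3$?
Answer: $\frac{10201}{4} \approx 2550.3$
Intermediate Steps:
$w = \frac{2}{3}$ ($w = \left(-2\right) \left(- \frac{1}{3}\right) = \frac{2}{3} \approx 0.66667$)
$x{\left(U \right)} = \frac{1}{U}$
$c = - \frac{3}{2}$ ($c = -3 + \frac{1}{\frac{2}{3}} = -3 + \frac{3}{2} = - \frac{3}{2} \approx -1.5$)
$C{\left(H,K \right)} = - \frac{3}{2} - K$
$C^{2}{\left(B,y{\left(\left(4 + L\right)^{2} \right)} \right)} = \left(- \frac{3}{2} - \left(4 + 3\right)^{2}\right)^{2} = \left(- \frac{3}{2} - 7^{2}\right)^{2} = \left(- \frac{3}{2} - 49\right)^{2} = \left(- \frac{101}{2}\right)^{2} = \frac{10201}{4}$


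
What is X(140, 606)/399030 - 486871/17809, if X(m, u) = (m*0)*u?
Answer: -44261/1619 ≈ -27.338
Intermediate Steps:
X(m, u) = 0 (X(m, u) = 0*u = 0)
X(140, 606)/399030 - 486871/17809 = 0/399030 - 486871/17809 = 0*(1/399030) - 486871*1/17809 = 0 - 44261/1619 = -44261/1619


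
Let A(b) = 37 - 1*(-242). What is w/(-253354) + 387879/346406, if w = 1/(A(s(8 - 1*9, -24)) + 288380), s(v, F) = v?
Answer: 7091680221058747/6333419903336029 ≈ 1.1197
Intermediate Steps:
A(b) = 279 (A(b) = 37 + 242 = 279)
w = 1/288659 (w = 1/(279 + 288380) = 1/288659 ≈ 3.4643e-6)
w/(-253354) + 387879/346406 = (1/288659)/(-253354) + 387879/346406 = (1/288659)*(-1/253354) + 387879*(1/346406) = -1/73132912286 + 387879/346406 = 7091680221058747/6333419903336029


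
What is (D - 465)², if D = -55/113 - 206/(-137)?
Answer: 51594368458084/239661361 ≈ 2.1528e+5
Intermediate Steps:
D = 15743/15481 (D = -55*1/113 - 206*(-1/137) = -55/113 + 206/137 = 15743/15481 ≈ 1.0169)
(D - 465)² = (15743/15481 - 465)² = (-7182922/15481)² = 51594368458084/239661361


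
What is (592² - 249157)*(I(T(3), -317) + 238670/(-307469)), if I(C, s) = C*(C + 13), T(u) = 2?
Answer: 910283917800/307469 ≈ 2.9606e+6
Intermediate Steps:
I(C, s) = C*(13 + C)
(592² - 249157)*(I(T(3), -317) + 238670/(-307469)) = (592² - 249157)*(2*(13 + 2) + 238670/(-307469)) = (350464 - 249157)*(2*15 + 238670*(-1/307469)) = 101307*(30 - 238670/307469) = 101307*(8985400/307469) = 910283917800/307469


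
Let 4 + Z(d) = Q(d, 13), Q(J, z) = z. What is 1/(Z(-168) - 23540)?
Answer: -1/23531 ≈ -4.2497e-5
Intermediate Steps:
Z(d) = 9 (Z(d) = -4 + 13 = 9)
1/(Z(-168) - 23540) = 1/(9 - 23540) = 1/(-23531) = -1/23531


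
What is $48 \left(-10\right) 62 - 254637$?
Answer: $-284397$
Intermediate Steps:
$48 \left(-10\right) 62 - 254637 = \left(-480\right) 62 - 254637 = -29760 - 254637 = -284397$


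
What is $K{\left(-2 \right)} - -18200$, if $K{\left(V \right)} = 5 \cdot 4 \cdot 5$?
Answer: $18300$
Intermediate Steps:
$K{\left(V \right)} = 100$ ($K{\left(V \right)} = 20 \cdot 5 = 100$)
$K{\left(-2 \right)} - -18200 = 100 - -18200 = 100 + 18200 = 18300$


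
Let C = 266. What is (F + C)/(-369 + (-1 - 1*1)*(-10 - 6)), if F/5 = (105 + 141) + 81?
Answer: -1901/337 ≈ -5.6409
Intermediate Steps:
F = 1635 (F = 5*((105 + 141) + 81) = 5*(246 + 81) = 5*327 = 1635)
(F + C)/(-369 + (-1 - 1*1)*(-10 - 6)) = (1635 + 266)/(-369 + (-1 - 1*1)*(-10 - 6)) = 1901/(-369 + (-1 - 1)*(-16)) = 1901/(-369 - 2*(-16)) = 1901/(-369 + 32) = 1901/(-337) = 1901*(-1/337) = -1901/337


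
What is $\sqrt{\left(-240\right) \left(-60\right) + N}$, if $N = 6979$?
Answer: $\sqrt{21379} \approx 146.22$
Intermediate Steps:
$\sqrt{\left(-240\right) \left(-60\right) + N} = \sqrt{\left(-240\right) \left(-60\right) + 6979} = \sqrt{14400 + 6979} = \sqrt{21379}$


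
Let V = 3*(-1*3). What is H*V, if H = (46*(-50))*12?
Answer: 248400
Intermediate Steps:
V = -9 (V = 3*(-3) = -9)
H = -27600 (H = -2300*12 = -27600)
H*V = -27600*(-9) = 248400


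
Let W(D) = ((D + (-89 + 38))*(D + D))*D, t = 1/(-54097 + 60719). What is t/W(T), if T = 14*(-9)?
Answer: -1/37216328688 ≈ -2.6870e-11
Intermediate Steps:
t = 1/6622 ≈ 0.00015101
T = -126
W(D) = 2*D²*(-51 + D) (W(D) = ((D - 51)*(2*D))*D = ((-51 + D)*(2*D))*D = (2*D*(-51 + D))*D = 2*D²*(-51 + D))
t/W(T) = 1/(6622*((2*(-126)²*(-51 - 126)))) = 1/(6622*((2*15876*(-177)))) = (1/6622)/(-5620104) = (1/6622)*(-1/5620104) = -1/37216328688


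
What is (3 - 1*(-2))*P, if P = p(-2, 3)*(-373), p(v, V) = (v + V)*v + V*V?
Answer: -13055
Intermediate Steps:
p(v, V) = V² + v*(V + v) (p(v, V) = (V + v)*v + V² = v*(V + v) + V² = V² + v*(V + v))
P = -2611 (P = (3² + (-2)² + 3*(-2))*(-373) = (9 + 4 - 6)*(-373) = 7*(-373) = -2611)
(3 - 1*(-2))*P = (3 - 1*(-2))*(-2611) = (3 + 2)*(-2611) = 5*(-2611) = -13055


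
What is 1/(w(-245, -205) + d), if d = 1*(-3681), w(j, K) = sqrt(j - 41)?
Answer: -3681/13550047 - I*sqrt(286)/13550047 ≈ -0.00027166 - 1.2481e-6*I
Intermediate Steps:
w(j, K) = sqrt(-41 + j)
d = -3681
1/(w(-245, -205) + d) = 1/(sqrt(-41 - 245) - 3681) = 1/(sqrt(-286) - 3681) = 1/(I*sqrt(286) - 3681) = 1/(-3681 + I*sqrt(286))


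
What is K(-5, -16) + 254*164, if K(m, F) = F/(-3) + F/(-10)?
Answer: 624944/15 ≈ 41663.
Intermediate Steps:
K(m, F) = -13*F/30 (K(m, F) = F*(-1/3) + F*(-1/10) = -F/3 - F/10 = -13*F/30)
K(-5, -16) + 254*164 = -13/30*(-16) + 254*164 = 104/15 + 41656 = 624944/15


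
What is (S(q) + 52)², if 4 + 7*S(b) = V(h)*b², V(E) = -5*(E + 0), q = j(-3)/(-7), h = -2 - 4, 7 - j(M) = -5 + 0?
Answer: 482241600/117649 ≈ 4099.0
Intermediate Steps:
j(M) = 12 (j(M) = 7 - (-5 + 0) = 7 - 1*(-5) = 7 + 5 = 12)
h = -6
q = -12/7 (q = 12/(-7) = 12*(-⅐) = -12/7 ≈ -1.7143)
V(E) = -5*E
S(b) = -4/7 + 30*b²/7 (S(b) = -4/7 + ((-5*(-6))*b²)/7 = -4/7 + (30*b²)/7 = -4/7 + 30*b²/7)
(S(q) + 52)² = ((-4/7 + 30*(-12/7)²/7) + 52)² = ((-4/7 + (30/7)*(144/49)) + 52)² = ((-4/7 + 4320/343) + 52)² = (4124/343 + 52)² = (21960/343)² = 482241600/117649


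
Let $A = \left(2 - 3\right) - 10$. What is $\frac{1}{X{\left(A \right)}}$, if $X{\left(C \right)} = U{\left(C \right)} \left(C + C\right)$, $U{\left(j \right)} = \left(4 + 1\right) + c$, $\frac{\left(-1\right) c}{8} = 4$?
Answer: $\frac{1}{594} \approx 0.0016835$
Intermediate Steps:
$c = -32$ ($c = \left(-8\right) 4 = -32$)
$U{\left(j \right)} = -27$ ($U{\left(j \right)} = \left(4 + 1\right) - 32 = 5 - 32 = -27$)
$A = -11$ ($A = -1 - 10 = -11$)
$X{\left(C \right)} = - 54 C$ ($X{\left(C \right)} = - 27 \left(C + C\right) = - 27 \cdot 2 C = - 54 C$)
$\frac{1}{X{\left(A \right)}} = \frac{1}{\left(-54\right) \left(-11\right)} = \frac{1}{594}$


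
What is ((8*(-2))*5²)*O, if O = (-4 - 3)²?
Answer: -19600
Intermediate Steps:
O = 49 (O = (-7)² = 49)
((8*(-2))*5²)*O = ((8*(-2))*5²)*49 = -16*25*49 = -400*49 = -19600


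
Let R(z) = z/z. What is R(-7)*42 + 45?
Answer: 87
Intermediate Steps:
R(z) = 1
R(-7)*42 + 45 = 1*42 + 45 = 42 + 45 = 87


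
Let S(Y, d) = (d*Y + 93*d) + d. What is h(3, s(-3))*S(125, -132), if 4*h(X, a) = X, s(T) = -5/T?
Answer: -21681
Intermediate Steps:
h(X, a) = X/4
S(Y, d) = 94*d + Y*d (S(Y, d) = (Y*d + 93*d) + d = (93*d + Y*d) + d = 94*d + Y*d)
h(3, s(-3))*S(125, -132) = ((¼)*3)*(-132*(94 + 125)) = 3*(-132*219)/4 = (¾)*(-28908) = -21681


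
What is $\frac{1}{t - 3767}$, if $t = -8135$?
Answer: $- \frac{1}{11902} \approx -8.4019 \cdot 10^{-5}$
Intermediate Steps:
$\frac{1}{t - 3767} = \frac{1}{-8135 - 3767} = \frac{1}{-11902} = - \frac{1}{11902}$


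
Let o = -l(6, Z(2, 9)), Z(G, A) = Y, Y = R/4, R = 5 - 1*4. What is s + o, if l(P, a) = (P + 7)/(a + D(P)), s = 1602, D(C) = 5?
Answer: 33590/21 ≈ 1599.5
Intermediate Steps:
R = 1 (R = 5 - 4 = 1)
Y = ¼ (Y = 1/4 = 1*(¼) = ¼ ≈ 0.25000)
Z(G, A) = ¼
l(P, a) = (7 + P)/(5 + a) (l(P, a) = (P + 7)/(a + 5) = (7 + P)/(5 + a))
o = -52/21 (o = -(7 + 6)/(5 + ¼) = -13/21/4 = -4*13/21 = -1*52/21 = -52/21 ≈ -2.4762)
s + o = 1602 - 52/21 = 33590/21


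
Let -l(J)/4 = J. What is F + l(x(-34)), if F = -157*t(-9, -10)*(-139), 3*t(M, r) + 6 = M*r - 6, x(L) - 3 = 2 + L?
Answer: 567514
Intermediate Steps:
x(L) = 5 + L (x(L) = 3 + (2 + L) = 5 + L)
t(M, r) = -4 + M*r/3 (t(M, r) = -2 + (M*r - 6)/3 = -2 + (-6 + M*r)/3 = -2 + (-2 + M*r/3) = -4 + M*r/3)
F = 567398 (F = -157*(-4 + (1/3)*(-9)*(-10))*(-139) = -157*(-4 + 30)*(-139) = -157*26*(-139) = -4082*(-139) = 567398)
l(J) = -4*J
F + l(x(-34)) = 567398 - 4*(5 - 34) = 567398 - 4*(-29) = 567398 + 116 = 567514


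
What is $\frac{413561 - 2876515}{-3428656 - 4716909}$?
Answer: $\frac{2462954}{8145565} \approx 0.30237$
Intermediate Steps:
$\frac{413561 - 2876515}{-3428656 - 4716909} = - \frac{2462954}{-8145565} = \left(-2462954\right) \left(- \frac{1}{8145565}\right) = \frac{2462954}{8145565}$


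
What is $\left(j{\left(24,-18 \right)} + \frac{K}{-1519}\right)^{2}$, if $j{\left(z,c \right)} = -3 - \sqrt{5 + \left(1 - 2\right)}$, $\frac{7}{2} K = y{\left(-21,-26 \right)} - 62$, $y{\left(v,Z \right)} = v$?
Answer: $\frac{2808894001}{113060689} \approx 24.844$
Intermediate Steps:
$K = - \frac{166}{7}$ ($K = \frac{2 \left(-21 - 62\right)}{7} = \frac{2}{7} \left(-83\right) = - \frac{166}{7} \approx -23.714$)
$j{\left(z,c \right)} = -5$ ($j{\left(z,c \right)} = -3 - \sqrt{5 - 1} = -3 - \sqrt{4} = -3 - 2 = -5$)
$\left(j{\left(24,-18 \right)} + \frac{K}{-1519}\right)^{2} = \left(-5 - \frac{166}{7 \left(-1519\right)}\right)^{2} = \left(-5 - - \frac{166}{10633}\right)^{2} = \left(-5 + \frac{166}{10633}\right)^{2} = \left(- \frac{52999}{10633}\right)^{2} = \frac{2808894001}{113060689}$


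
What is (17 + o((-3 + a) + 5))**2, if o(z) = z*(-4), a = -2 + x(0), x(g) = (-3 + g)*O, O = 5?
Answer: 5929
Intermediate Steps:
x(g) = -15 + 5*g (x(g) = (-3 + g)*5 = -15 + 5*g)
a = -17 (a = -2 + (-15 + 5*0) = -2 + (-15 + 0) = -2 - 15 = -17)
o(z) = -4*z
(17 + o((-3 + a) + 5))**2 = (17 - 4*((-3 - 17) + 5))**2 = (17 - 4*(-20 + 5))**2 = (17 - 4*(-15))**2 = (17 + 60)**2 = 77**2 = 5929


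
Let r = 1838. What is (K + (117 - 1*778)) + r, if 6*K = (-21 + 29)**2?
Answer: 3563/3 ≈ 1187.7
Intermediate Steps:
K = 32/3 (K = (-21 + 29)**2/6 = (1/6)*8**2 = (1/6)*64 = 32/3 ≈ 10.667)
(K + (117 - 1*778)) + r = (32/3 + (117 - 1*778)) + 1838 = (32/3 + (117 - 778)) + 1838 = (32/3 - 661) + 1838 = -1951/3 + 1838 = 3563/3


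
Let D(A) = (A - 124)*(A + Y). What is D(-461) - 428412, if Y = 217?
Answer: -285672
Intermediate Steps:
D(A) = (-124 + A)*(217 + A) (D(A) = (A - 124)*(A + 217) = (-124 + A)*(217 + A))
D(-461) - 428412 = (-26908 + (-461)**2 + 93*(-461)) - 428412 = (-26908 + 212521 - 42873) - 428412 = 142740 - 428412 = -285672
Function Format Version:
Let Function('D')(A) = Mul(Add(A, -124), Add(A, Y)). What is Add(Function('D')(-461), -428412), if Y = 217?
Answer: -285672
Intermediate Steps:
Function('D')(A) = Mul(Add(-124, A), Add(217, A)) (Function('D')(A) = Mul(Add(A, -124), Add(A, 217)) = Mul(Add(-124, A), Add(217, A)))
Add(Function('D')(-461), -428412) = Add(Add(-26908, Pow(-461, 2), Mul(93, -461)), -428412) = Add(Add(-26908, 212521, -42873), -428412) = Add(142740, -428412) = -285672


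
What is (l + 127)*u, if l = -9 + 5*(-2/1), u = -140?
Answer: -15120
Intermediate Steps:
l = -19 (l = -9 + 5*(-2*1) = -9 + 5*(-2) = -9 - 10 = -19)
(l + 127)*u = (-19 + 127)*(-140) = 108*(-140) = -15120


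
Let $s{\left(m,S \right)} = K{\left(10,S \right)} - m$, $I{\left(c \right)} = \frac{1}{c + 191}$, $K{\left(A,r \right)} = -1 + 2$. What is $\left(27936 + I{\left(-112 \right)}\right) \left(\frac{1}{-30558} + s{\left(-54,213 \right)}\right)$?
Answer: $\frac{3709188185105}{2414082} \approx 1.5365 \cdot 10^{6}$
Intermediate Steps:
$K{\left(A,r \right)} = 1$
$I{\left(c \right)} = \frac{1}{191 + c}$
$s{\left(m,S \right)} = 1 - m$
$\left(27936 + I{\left(-112 \right)}\right) \left(\frac{1}{-30558} + s{\left(-54,213 \right)}\right) = \left(27936 + \frac{1}{191 - 112}\right) \left(\frac{1}{-30558} + \left(1 - -54\right)\right) = \left(27936 + \frac{1}{79}\right) \left(- \frac{1}{30558} + \left(1 + 54\right)\right) = \left(27936 + \frac{1}{79}\right) \left(- \frac{1}{30558} + 55\right) = \frac{2206945}{79} \cdot \frac{1680689}{30558} = \frac{3709188185105}{2414082}$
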